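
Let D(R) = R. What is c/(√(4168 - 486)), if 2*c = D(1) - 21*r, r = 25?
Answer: -131*√3682/1841 ≈ -4.3178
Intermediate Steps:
c = -262 (c = (1 - 21*25)/2 = (1 - 525)/2 = (½)*(-524) = -262)
c/(√(4168 - 486)) = -262/√(4168 - 486) = -262*√3682/3682 = -131*√3682/1841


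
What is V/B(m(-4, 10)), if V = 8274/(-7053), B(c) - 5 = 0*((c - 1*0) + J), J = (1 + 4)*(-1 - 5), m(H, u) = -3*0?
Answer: -2758/11755 ≈ -0.23462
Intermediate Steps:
m(H, u) = 0
J = -30 (J = 5*(-6) = -30)
B(c) = 5 (B(c) = 5 + 0*((c - 1*0) - 30) = 5 + 0*((c + 0) - 30) = 5 + 0*(c - 30) = 5 + 0*(-30 + c) = 5 + 0 = 5)
V = -2758/2351 (V = 8274*(-1/7053) = -2758/2351 ≈ -1.1731)
V/B(m(-4, 10)) = -2758/2351/5 = -2758/2351*1/5 = -2758/11755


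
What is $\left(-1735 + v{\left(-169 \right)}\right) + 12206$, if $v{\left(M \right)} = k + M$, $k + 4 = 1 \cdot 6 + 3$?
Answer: $10307$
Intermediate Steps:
$k = 5$ ($k = -4 + \left(1 \cdot 6 + 3\right) = -4 + \left(6 + 3\right) = -4 + 9 = 5$)
$v{\left(M \right)} = 5 + M$
$\left(-1735 + v{\left(-169 \right)}\right) + 12206 = \left(-1735 + \left(5 - 169\right)\right) + 12206 = \left(-1735 - 164\right) + 12206 = -1899 + 12206 = 10307$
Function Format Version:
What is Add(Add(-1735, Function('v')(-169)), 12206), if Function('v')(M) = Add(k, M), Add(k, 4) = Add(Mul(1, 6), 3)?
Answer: 10307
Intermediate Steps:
k = 5 (k = Add(-4, Add(Mul(1, 6), 3)) = Add(-4, Add(6, 3)) = Add(-4, 9) = 5)
Function('v')(M) = Add(5, M)
Add(Add(-1735, Function('v')(-169)), 12206) = Add(Add(-1735, Add(5, -169)), 12206) = Add(Add(-1735, -164), 12206) = Add(-1899, 12206) = 10307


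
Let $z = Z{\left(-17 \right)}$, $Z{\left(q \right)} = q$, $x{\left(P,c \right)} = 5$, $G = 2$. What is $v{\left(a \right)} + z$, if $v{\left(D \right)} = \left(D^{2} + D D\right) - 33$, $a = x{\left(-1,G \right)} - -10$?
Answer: $400$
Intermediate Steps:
$z = -17$
$a = 15$ ($a = 5 - -10 = 5 + 10 = 15$)
$v{\left(D \right)} = -33 + 2 D^{2}$ ($v{\left(D \right)} = \left(D^{2} + D^{2}\right) - 33 = 2 D^{2} - 33 = -33 + 2 D^{2}$)
$v{\left(a \right)} + z = \left(-33 + 2 \cdot 15^{2}\right) - 17 = \left(-33 + 2 \cdot 225\right) - 17 = \left(-33 + 450\right) - 17 = 417 - 17 = 400$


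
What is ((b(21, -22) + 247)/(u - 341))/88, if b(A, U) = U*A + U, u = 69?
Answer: 237/23936 ≈ 0.0099014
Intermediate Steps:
b(A, U) = U + A*U (b(A, U) = A*U + U = U + A*U)
((b(21, -22) + 247)/(u - 341))/88 = ((-22*(1 + 21) + 247)/(69 - 341))/88 = ((-22*22 + 247)/(-272))*(1/88) = ((-484 + 247)*(-1/272))*(1/88) = -237*(-1/272)*(1/88) = (237/272)*(1/88) = 237/23936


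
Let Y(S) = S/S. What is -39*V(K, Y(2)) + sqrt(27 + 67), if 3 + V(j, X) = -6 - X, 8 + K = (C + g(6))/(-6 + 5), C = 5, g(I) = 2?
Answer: 390 + sqrt(94) ≈ 399.70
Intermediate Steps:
Y(S) = 1
K = -15 (K = -8 + (5 + 2)/(-6 + 5) = -8 + 7/(-1) = -8 + 7*(-1) = -8 - 7 = -15)
V(j, X) = -9 - X (V(j, X) = -3 + (-6 - X) = -9 - X)
-39*V(K, Y(2)) + sqrt(27 + 67) = -39*(-9 - 1*1) + sqrt(27 + 67) = -39*(-9 - 1) + sqrt(94) = -39*(-10) + sqrt(94) = 390 + sqrt(94)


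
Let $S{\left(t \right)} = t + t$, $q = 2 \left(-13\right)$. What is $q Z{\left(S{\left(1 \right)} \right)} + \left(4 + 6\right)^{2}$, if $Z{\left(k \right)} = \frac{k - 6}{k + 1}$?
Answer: $\frac{404}{3} \approx 134.67$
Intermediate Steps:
$q = -26$
$S{\left(t \right)} = 2 t$
$Z{\left(k \right)} = \frac{-6 + k}{1 + k}$
$q Z{\left(S{\left(1 \right)} \right)} + \left(4 + 6\right)^{2} = - 26 \frac{-6 + 2 \cdot 1}{1 + 2 \cdot 1} + \left(4 + 6\right)^{2} = - 26 \frac{-6 + 2}{1 + 2} + 10^{2} = - 26 \cdot \frac{1}{3} \left(-4\right) + 100 = \left(-26\right) \left(- \frac{4}{3}\right) + 100 = \frac{104}{3} + 100 = \frac{404}{3}$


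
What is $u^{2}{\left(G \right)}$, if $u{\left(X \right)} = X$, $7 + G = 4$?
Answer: $9$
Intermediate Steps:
$G = -3$ ($G = -7 + 4 = -3$)
$u^{2}{\left(G \right)} = \left(-3\right)^{2} = 9$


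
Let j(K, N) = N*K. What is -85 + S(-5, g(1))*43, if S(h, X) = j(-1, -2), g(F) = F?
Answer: 1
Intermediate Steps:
j(K, N) = K*N
S(h, X) = 2 (S(h, X) = -1*(-2) = 2)
-85 + S(-5, g(1))*43 = -85 + 2*43 = -85 + 86 = 1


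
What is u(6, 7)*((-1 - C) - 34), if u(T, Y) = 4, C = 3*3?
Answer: -176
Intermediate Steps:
C = 9
u(6, 7)*((-1 - C) - 34) = 4*((-1 - 1*9) - 34) = 4*((-1 - 9) - 34) = 4*(-10 - 34) = 4*(-44) = -176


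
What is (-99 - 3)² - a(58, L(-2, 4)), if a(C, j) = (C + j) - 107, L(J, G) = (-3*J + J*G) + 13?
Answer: 10442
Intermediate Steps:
L(J, G) = 13 - 3*J + G*J (L(J, G) = (-3*J + G*J) + 13 = 13 - 3*J + G*J)
a(C, j) = -107 + C + j
(-99 - 3)² - a(58, L(-2, 4)) = (-99 - 3)² - (-107 + 58 + (13 - 3*(-2) + 4*(-2))) = (-102)² - (-107 + 58 + (13 + 6 - 8)) = 10404 - (-107 + 58 + 11) = 10404 - 1*(-38) = 10404 + 38 = 10442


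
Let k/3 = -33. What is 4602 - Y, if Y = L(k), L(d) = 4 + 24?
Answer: 4574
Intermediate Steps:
k = -99 (k = 3*(-33) = -99)
L(d) = 28
Y = 28
4602 - Y = 4602 - 1*28 = 4602 - 28 = 4574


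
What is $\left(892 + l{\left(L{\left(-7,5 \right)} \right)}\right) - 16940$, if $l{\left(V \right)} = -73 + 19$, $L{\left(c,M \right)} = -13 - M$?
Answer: $-16102$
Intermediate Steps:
$l{\left(V \right)} = -54$
$\left(892 + l{\left(L{\left(-7,5 \right)} \right)}\right) - 16940 = \left(892 - 54\right) - 16940 = 838 - 16940 = -16102$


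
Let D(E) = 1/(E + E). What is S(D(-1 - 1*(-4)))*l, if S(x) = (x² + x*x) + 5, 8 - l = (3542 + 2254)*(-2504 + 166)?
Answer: 616573048/9 ≈ 6.8508e+7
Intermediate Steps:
D(E) = 1/(2*E)
l = 13551056 (l = 8 - (3542 + 2254)*(-2504 + 166) = 8 - 5796*(-2338) = 8 - 1*(-13551048) = 8 + 13551048 = 13551056)
S(x) = 5 + 2*x² (S(x) = (x² + x²) + 5 = 2*x² + 5 = 5 + 2*x²)
S(D(-1 - 1*(-4)))*l = (5 + 2*(1/(2*(-1 - 1*(-4))))²)*13551056 = (5 + 2*(1/(2*(-1 + 4)))²)*13551056 = (5 + 2*((½)/3)²)*13551056 = (5 + 2*((½)*(⅓))²)*13551056 = (5 + 2*(⅙)²)*13551056 = (5 + 2*(1/36))*13551056 = (5 + 1/18)*13551056 = (91/18)*13551056 = 616573048/9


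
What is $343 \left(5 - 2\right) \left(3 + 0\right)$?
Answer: $3087$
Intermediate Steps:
$343 \left(5 - 2\right) \left(3 + 0\right) = 343 \cdot 3 \cdot 3 = 343 \cdot 9 = 3087$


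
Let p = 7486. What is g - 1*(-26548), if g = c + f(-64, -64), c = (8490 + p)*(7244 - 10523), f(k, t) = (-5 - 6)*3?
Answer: -52358789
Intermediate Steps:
f(k, t) = -33 (f(k, t) = -11*3 = -33)
c = -52385304 (c = (8490 + 7486)*(7244 - 10523) = 15976*(-3279) = -52385304)
g = -52385337 (g = -52385304 - 33 = -52385337)
g - 1*(-26548) = -52385337 - 1*(-26548) = -52385337 + 26548 = -52358789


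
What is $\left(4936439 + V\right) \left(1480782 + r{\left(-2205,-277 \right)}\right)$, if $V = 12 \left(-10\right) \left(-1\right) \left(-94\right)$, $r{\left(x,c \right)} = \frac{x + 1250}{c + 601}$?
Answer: $\frac{2362955417838667}{324} \approx 7.2931 \cdot 10^{12}$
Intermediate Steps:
$r{\left(x,c \right)} = \frac{1250 + x}{601 + c}$
$V = -11280$ ($V = \left(-120\right) \left(-1\right) \left(-94\right) = 120 \left(-94\right) = -11280$)
$\left(4936439 + V\right) \left(1480782 + r{\left(-2205,-277 \right)}\right) = \left(4936439 - 11280\right) \left(1480782 + \frac{1250 - 2205}{601 - 277}\right) = 4925159 \left(1480782 + \frac{1}{324} \left(-955\right)\right) = 4925159 \left(1480782 - \frac{955}{324}\right) = 4925159 \cdot \frac{479772413}{324} = \frac{2362955417838667}{324}$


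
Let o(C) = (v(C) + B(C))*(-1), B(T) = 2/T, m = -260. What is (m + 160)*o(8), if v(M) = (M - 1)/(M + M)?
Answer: 275/4 ≈ 68.750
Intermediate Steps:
v(M) = (-1 + M)/(2*M) (v(M) = (-1 + M)/((2*M)) = (-1 + M)*(1/(2*M)) = (-1 + M)/(2*M))
o(C) = -2/C - (-1 + C)/(2*C) (o(C) = ((-1 + C)/(2*C) + 2/C)*(-1) = (2/C + (-1 + C)/(2*C))*(-1) = -2/C - (-1 + C)/(2*C))
(m + 160)*o(8) = (-260 + 160)*((½)*(-3 - 1*8)/8) = -50*(-3 - 8)/8 = -50*(-11)/8 = -100*(-11/16) = 275/4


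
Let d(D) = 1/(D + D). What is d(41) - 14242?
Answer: -1167843/82 ≈ -14242.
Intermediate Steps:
d(D) = 1/(2*D)
d(41) - 14242 = (½)/41 - 14242 = (½)*(1/41) - 14242 = 1/82 - 14242 = -1167843/82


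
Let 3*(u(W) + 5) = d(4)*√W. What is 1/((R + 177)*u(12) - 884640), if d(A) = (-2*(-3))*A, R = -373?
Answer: -220915/195206373028 + 196*√3/48801593257 ≈ -1.1247e-6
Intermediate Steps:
d(A) = 6*A
u(W) = -5 + 8*√W (u(W) = -5 + ((6*4)*√W)/3 = -5 + (24*√W)/3 = -5 + 8*√W)
1/((R + 177)*u(12) - 884640) = 1/((-373 + 177)*(-5 + 8*√12) - 884640) = 1/(-196*(-5 + 8*(2*√3)) - 884640) = 1/(-196*(-5 + 16*√3) - 884640) = 1/((980 - 3136*√3) - 884640) = 1/(-883660 - 3136*√3)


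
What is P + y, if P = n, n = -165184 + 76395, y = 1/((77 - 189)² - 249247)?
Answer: -21016622668/236703 ≈ -88789.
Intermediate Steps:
y = -1/236703 (y = 1/((-112)² - 249247) = 1/(12544 - 249247) = 1/(-236703) = -1/236703 ≈ -4.2247e-6)
n = -88789
P = -88789
P + y = -88789 - 1/236703 = -21016622668/236703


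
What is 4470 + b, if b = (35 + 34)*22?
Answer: 5988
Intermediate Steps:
b = 1518 (b = 69*22 = 1518)
4470 + b = 4470 + 1518 = 5988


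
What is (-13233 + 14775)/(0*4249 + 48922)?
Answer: 771/24461 ≈ 0.031520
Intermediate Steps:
(-13233 + 14775)/(0*4249 + 48922) = 1542/(0 + 48922) = 1542/48922 = 1542*(1/48922) = 771/24461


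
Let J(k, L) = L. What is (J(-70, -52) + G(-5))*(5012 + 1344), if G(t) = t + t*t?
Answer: -203392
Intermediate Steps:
G(t) = t + t²
(J(-70, -52) + G(-5))*(5012 + 1344) = (-52 - 5*(1 - 5))*(5012 + 1344) = (-52 - 5*(-4))*6356 = (-52 + 20)*6356 = -32*6356 = -203392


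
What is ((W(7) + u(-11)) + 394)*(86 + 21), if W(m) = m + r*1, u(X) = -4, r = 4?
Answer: 42907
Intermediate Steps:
W(m) = 4 + m (W(m) = m + 4*1 = m + 4 = 4 + m)
((W(7) + u(-11)) + 394)*(86 + 21) = (((4 + 7) - 4) + 394)*(86 + 21) = ((11 - 4) + 394)*107 = (7 + 394)*107 = 401*107 = 42907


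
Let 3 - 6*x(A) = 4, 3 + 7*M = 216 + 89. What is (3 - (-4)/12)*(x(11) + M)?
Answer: 9025/63 ≈ 143.25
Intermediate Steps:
M = 302/7 (M = -3/7 + (216 + 89)/7 = -3/7 + (⅐)*305 = -3/7 + 305/7 = 302/7 ≈ 43.143)
x(A) = -⅙ (x(A) = ½ - ⅙*4 = ½ - ⅔ = -⅙)
(3 - (-4)/12)*(x(11) + M) = (3 - (-4)/12)*(-⅙ + 302/7) = (3 - (-4)/12)*(1805/42) = (3 - 4*(-1/12))*(1805/42) = (3 + ⅓)*(1805/42) = (10/3)*(1805/42) = 9025/63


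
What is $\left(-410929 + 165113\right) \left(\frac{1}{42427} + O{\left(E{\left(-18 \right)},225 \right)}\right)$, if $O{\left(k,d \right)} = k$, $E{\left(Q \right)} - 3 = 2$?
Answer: $- \frac{52146422976}{42427} \approx -1.2291 \cdot 10^{6}$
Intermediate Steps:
$E{\left(Q \right)} = 5$ ($E{\left(Q \right)} = 3 + 2 = 5$)
$\left(-410929 + 165113\right) \left(\frac{1}{42427} + O{\left(E{\left(-18 \right)},225 \right)}\right) = \left(-410929 + 165113\right) \left(\frac{1}{42427} + 5\right) = - 245816 \left(\frac{1}{42427} + 5\right) = \left(-245816\right) \frac{212136}{42427} = - \frac{52146422976}{42427}$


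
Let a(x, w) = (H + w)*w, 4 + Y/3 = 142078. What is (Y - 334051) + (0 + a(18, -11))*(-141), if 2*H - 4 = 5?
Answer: 164179/2 ≈ 82090.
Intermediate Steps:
H = 9/2 (H = 2 + (½)*5 = 2 + 5/2 = 9/2 ≈ 4.5000)
Y = 426222 (Y = -12 + 3*142078 = -12 + 426234 = 426222)
a(x, w) = w*(9/2 + w) (a(x, w) = (9/2 + w)*w = w*(9/2 + w))
(Y - 334051) + (0 + a(18, -11))*(-141) = (426222 - 334051) + (0 + (½)*(-11)*(9 + 2*(-11)))*(-141) = 92171 + (0 + (½)*(-11)*(9 - 22))*(-141) = 92171 + (0 + (½)*(-11)*(-13))*(-141) = 92171 + (0 + 143/2)*(-141) = 92171 + (143/2)*(-141) = 92171 - 20163/2 = 164179/2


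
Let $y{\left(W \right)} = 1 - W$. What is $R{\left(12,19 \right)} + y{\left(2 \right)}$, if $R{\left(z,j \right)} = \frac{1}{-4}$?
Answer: $- \frac{5}{4} \approx -1.25$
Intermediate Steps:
$R{\left(z,j \right)} = - \frac{1}{4}$
$R{\left(12,19 \right)} + y{\left(2 \right)} = - \frac{1}{4} + \left(1 - 2\right) = - \frac{1}{4} - 1 = - \frac{5}{4}$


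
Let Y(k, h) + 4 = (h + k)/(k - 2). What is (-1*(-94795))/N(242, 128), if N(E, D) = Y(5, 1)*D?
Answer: -94795/256 ≈ -370.29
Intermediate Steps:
Y(k, h) = -4 + (h + k)/(-2 + k) (Y(k, h) = -4 + (h + k)/(k - 2) = -4 + (h + k)/(-2 + k))
N(E, D) = -2*D (N(E, D) = ((8 + 1 - 3*5)/(-2 + 5))*D = ((8 + 1 - 15)/3)*D = ((⅓)*(-6))*D = -2*D)
(-1*(-94795))/N(242, 128) = (-1*(-94795))/((-2*128)) = 94795/(-256) = 94795*(-1/256) = -94795/256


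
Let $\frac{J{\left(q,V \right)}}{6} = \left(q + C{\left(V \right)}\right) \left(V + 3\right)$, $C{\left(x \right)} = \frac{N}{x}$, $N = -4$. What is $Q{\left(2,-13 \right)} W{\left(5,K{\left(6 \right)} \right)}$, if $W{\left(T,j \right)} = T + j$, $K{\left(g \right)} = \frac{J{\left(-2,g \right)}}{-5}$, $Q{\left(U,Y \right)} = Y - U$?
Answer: $-507$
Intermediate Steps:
$C{\left(x \right)} = - \frac{4}{x}$
$J{\left(q,V \right)} = 6 \left(3 + V\right) \left(q - \frac{4}{V}\right)$ ($J{\left(q,V \right)} = 6 \left(q - \frac{4}{V}\right) \left(V + 3\right) = 6 \left(q - \frac{4}{V}\right) \left(3 + V\right) = 6 \left(3 + V\right) \left(q - \frac{4}{V}\right)$)
$K{\left(g \right)} = 12 + \frac{12 g}{5} + \frac{72}{5 g}$ ($K{\left(g \right)} = \frac{-24 - \frac{72}{g} + 18 \left(-2\right) + 6 g \left(-2\right)}{-5} = \left(-24 - \frac{72}{g} - 36 - 12 g\right) \left(- \frac{1}{5}\right) = \left(-60 - \frac{72}{g} - 12 g\right) \left(- \frac{1}{5}\right) = 12 + \frac{12 g}{5} + \frac{72}{5 g}$)
$Q{\left(2,-13 \right)} W{\left(5,K{\left(6 \right)} \right)} = \left(-13 - 2\right) \left(5 + \frac{12 \left(6 + 6 \left(5 + 6\right)\right)}{5 \cdot 6}\right) = \left(-13 - 2\right) \left(5 + \frac{12}{5} \cdot \frac{1}{6} \left(6 + 6 \cdot 11\right)\right) = - 15 \left(5 + \frac{12}{5} \cdot \frac{1}{6} \left(6 + 66\right)\right) = - 15 \left(5 + \frac{12}{5} \cdot \frac{1}{6} \cdot 72\right) = - 15 \left(5 + \frac{144}{5}\right) = \left(-15\right) \frac{169}{5} = -507$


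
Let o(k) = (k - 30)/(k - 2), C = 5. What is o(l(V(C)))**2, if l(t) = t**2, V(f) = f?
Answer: 25/529 ≈ 0.047259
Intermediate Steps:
o(k) = (-30 + k)/(-2 + k)
o(l(V(C)))**2 = ((-30 + 5**2)/(-2 + 5**2))**2 = ((-30 + 25)/(-2 + 25))**2 = (-5/23)**2 = 25/529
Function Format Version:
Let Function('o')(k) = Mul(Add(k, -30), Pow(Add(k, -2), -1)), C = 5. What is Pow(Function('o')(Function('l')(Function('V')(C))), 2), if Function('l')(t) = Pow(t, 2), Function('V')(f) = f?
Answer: Rational(25, 529) ≈ 0.047259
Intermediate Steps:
Function('o')(k) = Mul(Pow(Add(-2, k), -1), Add(-30, k)) (Function('o')(k) = Mul(Add(-30, k), Pow(Add(-2, k), -1)) = Mul(Pow(Add(-2, k), -1), Add(-30, k)))
Pow(Function('o')(Function('l')(Function('V')(C))), 2) = Pow(Mul(Pow(Add(-2, Pow(5, 2)), -1), Add(-30, Pow(5, 2))), 2) = Pow(Mul(Pow(Add(-2, 25), -1), Add(-30, 25)), 2) = Pow(Mul(Pow(23, -1), -5), 2) = Pow(Mul(Rational(1, 23), -5), 2) = Pow(Rational(-5, 23), 2) = Rational(25, 529)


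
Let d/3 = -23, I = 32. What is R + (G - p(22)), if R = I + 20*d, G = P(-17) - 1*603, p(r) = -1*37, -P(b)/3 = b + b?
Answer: -1812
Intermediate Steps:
P(b) = -6*b (P(b) = -3*(b + b) = -6*b)
d = -69 (d = 3*(-23) = -69)
p(r) = -37
G = -501 (G = -6*(-17) - 1*603 = 102 - 603 = -501)
R = -1348 (R = 32 + 20*(-69) = 32 - 1380 = -1348)
R + (G - p(22)) = -1348 + (-501 - 1*(-37)) = -1348 + (-501 + 37) = -1348 - 464 = -1812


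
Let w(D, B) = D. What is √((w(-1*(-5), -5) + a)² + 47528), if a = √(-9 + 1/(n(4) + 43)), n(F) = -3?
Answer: √(19017610 + 200*I*√3590)/20 ≈ 218.05 + 0.068697*I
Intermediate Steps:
a = I*√3590/20 (a = √(-9 + 1/(-3 + 43)) = √(-9 + 1/40) = √(-359/40) = I*√3590/20 ≈ 2.9958*I)
√((w(-1*(-5), -5) + a)² + 47528) = √((-1*(-5) + I*√3590/20)² + 47528) = √((5 + I*√3590/20)² + 47528) = √(47528 + (5 + I*√3590/20)²)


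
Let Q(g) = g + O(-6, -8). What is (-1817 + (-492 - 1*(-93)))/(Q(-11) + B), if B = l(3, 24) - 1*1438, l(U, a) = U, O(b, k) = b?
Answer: 554/363 ≈ 1.5262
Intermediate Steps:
Q(g) = -6 + g (Q(g) = g - 6 = -6 + g)
B = -1435 (B = 3 - 1*1438 = 3 - 1438 = -1435)
(-1817 + (-492 - 1*(-93)))/(Q(-11) + B) = (-1817 + (-492 - 1*(-93)))/((-6 - 11) - 1435) = (-1817 + (-492 + 93))/(-17 - 1435) = (-1817 - 399)/(-1452) = -2216*(-1/1452) = 554/363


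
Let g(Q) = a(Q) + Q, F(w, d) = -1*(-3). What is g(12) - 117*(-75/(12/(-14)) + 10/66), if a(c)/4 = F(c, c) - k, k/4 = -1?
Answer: -224735/22 ≈ -10215.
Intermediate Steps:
k = -4 (k = 4*(-1) = -4)
F(w, d) = 3
a(c) = 28 (a(c) = 4*(3 - 1*(-4)) = 4*(3 + 4) = 4*7 = 28)
g(Q) = 28 + Q
g(12) - 117*(-75/(12/(-14)) + 10/66) = (28 + 12) - 117*(-75/(12/(-14)) + 10/66) = 40 - 117*(-75/(12*(-1/14)) + 10*(1/66)) = 40 - 117*(-75/(-6/7) + 5/33) = 40 - 117*(-75*(-7/6) + 5/33) = 40 - 117*(175/2 + 5/33) = 40 - 117*5785/66 = 40 - 225615/22 = -224735/22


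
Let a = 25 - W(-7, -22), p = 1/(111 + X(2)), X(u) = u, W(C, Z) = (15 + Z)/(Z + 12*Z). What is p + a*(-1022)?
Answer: -412458106/16159 ≈ -25525.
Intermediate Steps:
W(C, Z) = (15 + Z)/(13*Z) (W(C, Z) = (15 + Z)/((13*Z)) = (15 + Z)*(1/(13*Z)) = (15 + Z)/(13*Z))
p = 1/113 (p = 1/(111 + 2) = 1/113 ≈ 0.0088496)
a = 7143/286 (a = 25 - (15 - 22)/(13*(-22)) = 25 - (-1)*(-7)/(13*22) = 25 - 1*7/286 = 25 - 7/286 = 7143/286 ≈ 24.976)
p + a*(-1022) = 1/113 + (7143/286)*(-1022) = 1/113 - 3650073/143 = -412458106/16159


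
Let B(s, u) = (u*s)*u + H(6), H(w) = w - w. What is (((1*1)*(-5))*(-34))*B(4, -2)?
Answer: 2720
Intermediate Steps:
H(w) = 0
B(s, u) = s*u² (B(s, u) = (u*s)*u + 0 = (s*u)*u + 0 = s*u² + 0 = s*u²)
(((1*1)*(-5))*(-34))*B(4, -2) = (((1*1)*(-5))*(-34))*(4*(-2)²) = ((1*(-5))*(-34))*(4*4) = -5*(-34)*16 = 170*16 = 2720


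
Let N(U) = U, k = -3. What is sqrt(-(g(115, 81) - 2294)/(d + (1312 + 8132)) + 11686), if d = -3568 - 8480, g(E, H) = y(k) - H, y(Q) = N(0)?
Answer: sqrt(19808607819)/1302 ≈ 108.10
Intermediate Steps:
y(Q) = 0
g(E, H) = -H (g(E, H) = 0 - H = -H)
d = -12048
sqrt(-(g(115, 81) - 2294)/(d + (1312 + 8132)) + 11686) = sqrt(-(-1*81 - 2294)/(-12048 + (1312 + 8132)) + 11686) = sqrt(-(-81 - 2294)/(-12048 + 9444) + 11686) = sqrt(-(-2375)/(-2604) + 11686) = sqrt(-(-2375)*(-1)/2604 + 11686) = sqrt(-1*2375/2604 + 11686) = sqrt(-2375/2604 + 11686) = sqrt(30427969/2604) = sqrt(19808607819)/1302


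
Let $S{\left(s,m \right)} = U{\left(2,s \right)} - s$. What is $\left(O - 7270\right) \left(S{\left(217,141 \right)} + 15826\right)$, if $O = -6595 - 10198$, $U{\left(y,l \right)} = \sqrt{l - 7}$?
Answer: $-375599367 - 24063 \sqrt{210} \approx -3.7595 \cdot 10^{8}$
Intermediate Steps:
$U{\left(y,l \right)} = \sqrt{-7 + l}$
$S{\left(s,m \right)} = \sqrt{-7 + s} - s$
$O = -16793$ ($O = -6595 - 10198 = -16793$)
$\left(O - 7270\right) \left(S{\left(217,141 \right)} + 15826\right) = \left(-16793 - 7270\right) \left(\left(\sqrt{-7 + 217} - 217\right) + 15826\right) = - 24063 \left(\left(\sqrt{210} - 217\right) + 15826\right) = - 24063 \left(\left(-217 + \sqrt{210}\right) + 15826\right) = - 24063 \left(15609 + \sqrt{210}\right) = -375599367 - 24063 \sqrt{210}$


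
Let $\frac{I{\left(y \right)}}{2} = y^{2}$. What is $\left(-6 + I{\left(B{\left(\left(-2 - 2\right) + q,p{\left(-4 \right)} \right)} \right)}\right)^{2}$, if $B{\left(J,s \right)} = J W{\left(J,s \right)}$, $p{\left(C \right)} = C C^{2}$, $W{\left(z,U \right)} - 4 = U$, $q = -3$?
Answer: $124463606436$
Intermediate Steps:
$W{\left(z,U \right)} = 4 + U$
$p{\left(C \right)} = C^{3}$
$B{\left(J,s \right)} = J \left(4 + s\right)$
$I{\left(y \right)} = 2 y^{2}$
$\left(-6 + I{\left(B{\left(\left(-2 - 2\right) + q,p{\left(-4 \right)} \right)} \right)}\right)^{2} = \left(-6 + 2 \left(\left(\left(-2 - 2\right) - 3\right) \left(4 + \left(-4\right)^{3}\right)\right)^{2}\right)^{2} = \left(-6 + 2 \left(\left(-4 - 3\right) \left(4 - 64\right)\right)^{2}\right)^{2} = \left(-6 + 2 \left(\left(-7\right) \left(-60\right)\right)^{2}\right)^{2} = \left(-6 + 2 \cdot 420^{2}\right)^{2} = \left(-6 + 2 \cdot 176400\right)^{2} = \left(-6 + 352800\right)^{2} = 352794^{2} = 124463606436$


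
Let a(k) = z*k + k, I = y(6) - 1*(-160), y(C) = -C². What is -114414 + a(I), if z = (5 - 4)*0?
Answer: -114290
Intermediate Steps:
z = 0 (z = 1*0 = 0)
I = 124 (I = -1*6² - 1*(-160) = -1*36 + 160 = -36 + 160 = 124)
a(k) = k (a(k) = 0*k + k = 0 + k = k)
-114414 + a(I) = -114414 + 124 = -114290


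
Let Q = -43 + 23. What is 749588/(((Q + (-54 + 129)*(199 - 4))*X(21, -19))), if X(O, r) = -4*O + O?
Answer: -107084/131445 ≈ -0.81467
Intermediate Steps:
Q = -20
X(O, r) = -3*O
749588/(((Q + (-54 + 129)*(199 - 4))*X(21, -19))) = 749588/(((-20 + (-54 + 129)*(199 - 4))*(-3*21))) = 749588/(((-20 + 75*195)*(-63))) = 749588/(((-20 + 14625)*(-63))) = 749588/((14605*(-63))) = 749588/(-920115) = 749588*(-1/920115) = -107084/131445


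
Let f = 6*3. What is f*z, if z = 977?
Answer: 17586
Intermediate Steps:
f = 18
f*z = 18*977 = 17586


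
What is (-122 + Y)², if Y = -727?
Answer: 720801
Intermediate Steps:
(-122 + Y)² = (-122 - 727)² = (-849)² = 720801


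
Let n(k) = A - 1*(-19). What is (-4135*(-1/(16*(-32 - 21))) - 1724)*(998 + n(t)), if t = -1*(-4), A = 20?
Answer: -1520332219/848 ≈ -1.7928e+6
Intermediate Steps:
t = 4
n(k) = 39 (n(k) = 20 - 1*(-19) = 20 + 19 = 39)
(-4135*(-1/(16*(-32 - 21))) - 1724)*(998 + n(t)) = (-4135*(-1/(16*(-32 - 21))) - 1724)*(998 + 39) = (-4135/((-16*(-53))) - 1724)*1037 = (-4135/848 - 1724)*1037 = -1466087/848*1037 = -1520332219/848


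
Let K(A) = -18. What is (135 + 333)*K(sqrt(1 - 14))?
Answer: -8424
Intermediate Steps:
(135 + 333)*K(sqrt(1 - 14)) = (135 + 333)*(-18) = 468*(-18) = -8424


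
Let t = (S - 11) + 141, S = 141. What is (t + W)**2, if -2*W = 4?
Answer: 72361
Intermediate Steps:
W = -2 (W = -1/2*4 = -2)
t = 271 (t = (141 - 11) + 141 = 130 + 141 = 271)
(t + W)**2 = (271 - 2)**2 = 269**2 = 72361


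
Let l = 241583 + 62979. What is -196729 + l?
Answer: 107833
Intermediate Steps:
l = 304562
-196729 + l = -196729 + 304562 = 107833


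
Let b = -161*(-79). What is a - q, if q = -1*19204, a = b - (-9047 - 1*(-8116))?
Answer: 32854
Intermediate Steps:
b = 12719
a = 13650 (a = 12719 - (-9047 - 1*(-8116)) = 12719 - (-9047 + 8116) = 12719 - 1*(-931) = 12719 + 931 = 13650)
q = -19204
a - q = 13650 - 1*(-19204) = 13650 + 19204 = 32854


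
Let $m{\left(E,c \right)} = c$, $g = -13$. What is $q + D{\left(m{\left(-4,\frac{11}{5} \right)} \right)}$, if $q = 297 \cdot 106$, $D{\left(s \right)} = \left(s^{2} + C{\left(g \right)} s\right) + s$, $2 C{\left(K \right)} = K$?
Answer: $\frac{1573737}{50} \approx 31475.0$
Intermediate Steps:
$C{\left(K \right)} = \frac{K}{2}$
$D{\left(s \right)} = s^{2} - \frac{11 s}{2}$ ($D{\left(s \right)} = \left(s^{2} + \frac{1}{2} \left(-13\right) s\right) + s = \left(s^{2} - \frac{13 s}{2}\right) + s = s^{2} - \frac{11 s}{2}$)
$q = 31482$
$q + D{\left(m{\left(-4,\frac{11}{5} \right)} \right)} = 31482 + \frac{\frac{11}{5} \left(-11 + 2 \cdot \frac{11}{5}\right)}{2} = 31482 + \frac{11 \cdot \frac{1}{5} \left(-11 + 2 \cdot 11 \cdot \frac{1}{5}\right)}{2} = 31482 + \frac{1}{2} \cdot \frac{11}{5} \left(-11 + 2 \cdot \frac{11}{5}\right) = 31482 + \frac{1}{2} \cdot \frac{11}{5} \left(-11 + \frac{22}{5}\right) = 31482 + \frac{1}{2} \cdot \frac{11}{5} \left(- \frac{33}{5}\right) = 31482 - \frac{363}{50} = \frac{1573737}{50}$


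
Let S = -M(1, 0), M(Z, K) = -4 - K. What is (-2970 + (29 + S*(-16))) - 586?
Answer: -3591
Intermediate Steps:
S = 4 (S = -(-4 - 1*0) = -(-4 + 0) = -1*(-4) = 4)
(-2970 + (29 + S*(-16))) - 586 = (-2970 + (29 + 4*(-16))) - 586 = (-2970 + (29 - 64)) - 586 = (-2970 - 35) - 586 = -3005 - 586 = -3591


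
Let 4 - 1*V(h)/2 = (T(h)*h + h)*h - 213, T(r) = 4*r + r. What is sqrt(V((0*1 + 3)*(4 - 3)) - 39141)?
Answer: I*sqrt(38995) ≈ 197.47*I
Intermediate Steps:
T(r) = 5*r
V(h) = 434 - 2*h*(h + 5*h**2) (V(h) = 8 - 2*(((5*h)*h + h)*h - 213) = 8 - 2*((5*h**2 + h)*h - 213) = 8 - 2*((h + 5*h**2)*h - 213) = 8 - 2*(h*(h + 5*h**2) - 213) = 8 - 2*(-213 + h*(h + 5*h**2)) = 8 + (426 - 2*h*(h + 5*h**2)) = 434 - 2*h*(h + 5*h**2))
sqrt(V((0*1 + 3)*(4 - 3)) - 39141) = sqrt((434 - 10*(4 - 3)**3*(0*1 + 3)**3 - 2*(4 - 3)**2*(0*1 + 3)**2) - 39141) = sqrt((434 - 10*(0 + 3)**3 - 2*(0 + 3)**2) - 39141) = sqrt((434 - 10*(3*1)**3 - 2*(3*1)**2) - 39141) = sqrt((434 - 10*3**3 - 2*3**2) - 39141) = sqrt((434 - 10*27 - 2*9) - 39141) = sqrt((434 - 270 - 18) - 39141) = sqrt(146 - 39141) = sqrt(-38995) = I*sqrt(38995)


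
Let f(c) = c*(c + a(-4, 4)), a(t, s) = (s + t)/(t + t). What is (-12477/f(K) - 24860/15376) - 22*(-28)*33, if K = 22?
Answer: 2360574565/116281 ≈ 20301.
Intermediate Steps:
a(t, s) = (s + t)/(2*t) (a(t, s) = (s + t)/((2*t)) = (s + t)*(1/(2*t)) = (s + t)/(2*t))
f(c) = c**2 (f(c) = c*(c + (1/2)*(4 - 4)/(-4)) = c*(c + (1/2)*(-1/4)*0) = c*(c + 0) = c*c = c**2)
(-12477/f(K) - 24860/15376) - 22*(-28)*33 = (-12477/(22**2) - 24860/15376) - 22*(-28)*33 = (-12477/484 - 24860*1/15376) - (-616)*33 = (-12477*1/484 - 6215/3844) - 1*(-20328) = (-12477/484 - 6215/3844) + 20328 = -3185603/116281 + 20328 = 2360574565/116281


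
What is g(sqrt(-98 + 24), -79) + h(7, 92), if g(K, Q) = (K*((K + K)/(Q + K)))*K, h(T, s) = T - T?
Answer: -10952/6315 + 11692*I*sqrt(74)/6315 ≈ -1.7343 + 15.927*I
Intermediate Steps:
h(T, s) = 0
g(K, Q) = 2*K**3/(K + Q) (g(K, Q) = (K*((2*K)/(K + Q)))*K = (K*(2*K/(K + Q)))*K = (2*K**2/(K + Q))*K = 2*K**3/(K + Q))
g(sqrt(-98 + 24), -79) + h(7, 92) = 2*(sqrt(-98 + 24))**3/(sqrt(-98 + 24) - 79) + 0 = 2*(sqrt(-74))**3/(sqrt(-74) - 79) + 0 = 2*(I*sqrt(74))**3/(I*sqrt(74) - 79) + 0 = 2*(-74*I*sqrt(74))/(-79 + I*sqrt(74)) + 0 = -148*I*sqrt(74)/(-79 + I*sqrt(74)) + 0 = -148*I*sqrt(74)/(-79 + I*sqrt(74))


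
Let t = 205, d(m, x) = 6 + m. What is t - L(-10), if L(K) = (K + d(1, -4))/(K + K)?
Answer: 4097/20 ≈ 204.85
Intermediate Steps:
L(K) = (7 + K)/(2*K) (L(K) = (K + (6 + 1))/(K + K) = (K + 7)/((2*K)) = (7 + K)*(1/(2*K)) = (7 + K)/(2*K))
t - L(-10) = 205 - (7 - 10)/(2*(-10)) = 205 - (-1)*(-3)/(2*10) = 205 - 1*3/20 = 205 - 3/20 = 4097/20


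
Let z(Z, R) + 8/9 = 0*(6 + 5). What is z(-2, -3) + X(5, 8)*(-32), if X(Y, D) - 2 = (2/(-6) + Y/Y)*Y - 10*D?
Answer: 21496/9 ≈ 2388.4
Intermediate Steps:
X(Y, D) = 2 - 10*D + 2*Y/3 (X(Y, D) = 2 + ((2/(-6) + Y/Y)*Y - 10*D) = 2 + ((2*(-⅙) + 1)*Y - 10*D) = 2 + ((-⅓ + 1)*Y - 10*D) = 2 + (2*Y/3 - 10*D) = 2 + (-10*D + 2*Y/3) = 2 - 10*D + 2*Y/3)
z(Z, R) = -8/9 (z(Z, R) = -8/9 + 0*(6 + 5) = -8/9 + 0*11 = -8/9 + 0 = -8/9)
z(-2, -3) + X(5, 8)*(-32) = -8/9 + (2 - 10*8 + (⅔)*5)*(-32) = -8/9 + (2 - 80 + 10/3)*(-32) = -8/9 - 224/3*(-32) = -8/9 + 7168/3 = 21496/9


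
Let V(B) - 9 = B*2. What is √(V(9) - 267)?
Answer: 4*I*√15 ≈ 15.492*I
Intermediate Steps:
V(B) = 9 + 2*B (V(B) = 9 + B*2 = 9 + 2*B)
√(V(9) - 267) = √((9 + 2*9) - 267) = √((9 + 18) - 267) = √(27 - 267) = √(-240) = 4*I*√15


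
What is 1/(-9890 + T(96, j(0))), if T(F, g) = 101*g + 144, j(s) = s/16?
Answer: -1/9746 ≈ -0.00010261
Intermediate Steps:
j(s) = s/16 (j(s) = s*(1/16) = s/16)
T(F, g) = 144 + 101*g
1/(-9890 + T(96, j(0))) = 1/(-9890 + (144 + 101*((1/16)*0))) = 1/(-9890 + (144 + 101*0)) = 1/(-9890 + (144 + 0)) = 1/(-9890 + 144) = 1/(-9746) = -1/9746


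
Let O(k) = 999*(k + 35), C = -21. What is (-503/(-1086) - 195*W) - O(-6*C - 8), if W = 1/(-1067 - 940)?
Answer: -12338681689/80726 ≈ -1.5285e+5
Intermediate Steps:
O(k) = 34965 + 999*k (O(k) = 999*(35 + k) = 34965 + 999*k)
W = -1/2007 (W = 1/(-2007) = -1/2007 ≈ -0.00049826)
(-503/(-1086) - 195*W) - O(-6*C - 8) = (-503/(-1086) - 195*(-1/2007)) - (34965 + 999*(-6*(-21) - 8)) = (-503*(-1/1086) + 65/669) - (34965 + 999*(126 - 8)) = (503/1086 + 65/669) - (34965 + 999*118) = 45233/80726 - (34965 + 117882) = 45233/80726 - 1*152847 = 45233/80726 - 152847 = -12338681689/80726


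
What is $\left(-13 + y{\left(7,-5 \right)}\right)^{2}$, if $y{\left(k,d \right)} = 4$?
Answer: $81$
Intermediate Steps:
$\left(-13 + y{\left(7,-5 \right)}\right)^{2} = \left(-13 + 4\right)^{2} = \left(-9\right)^{2} = 81$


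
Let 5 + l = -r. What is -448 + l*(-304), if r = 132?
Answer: 41200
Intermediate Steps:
l = -137 (l = -5 - 1*132 = -5 - 132 = -137)
-448 + l*(-304) = -448 - 137*(-304) = -448 + 41648 = 41200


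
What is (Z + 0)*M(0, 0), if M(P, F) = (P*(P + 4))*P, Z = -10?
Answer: 0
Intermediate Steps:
M(P, F) = P²*(4 + P) (M(P, F) = (P*(4 + P))*P = P²*(4 + P))
(Z + 0)*M(0, 0) = (-10 + 0)*(0²*(4 + 0)) = -0*4 = -10*0 = 0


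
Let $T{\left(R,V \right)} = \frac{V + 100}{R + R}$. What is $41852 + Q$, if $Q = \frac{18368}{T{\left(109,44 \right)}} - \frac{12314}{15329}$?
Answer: $\frac{9610129802}{137961} \approx 69658.0$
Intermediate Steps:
$T{\left(R,V \right)} = \frac{100 + V}{2 R}$
$Q = \frac{3836186030}{137961}$ ($Q = \frac{18368}{\frac{1}{2} \cdot \frac{1}{109} \left(100 + 44\right)} - \frac{12314}{15329} = \frac{18368}{\frac{1}{2} \cdot \frac{1}{109} \cdot 144} - \frac{12314}{15329} = \frac{18368}{\frac{72}{109}} - \frac{12314}{15329} = 18368 \cdot \frac{109}{72} - \frac{12314}{15329} = \frac{250264}{9} - \frac{12314}{15329} = \frac{3836186030}{137961} \approx 27806.0$)
$41852 + Q = 41852 + \frac{3836186030}{137961} = \frac{9610129802}{137961}$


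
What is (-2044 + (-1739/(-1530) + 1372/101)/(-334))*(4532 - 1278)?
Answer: -171647341053733/25806510 ≈ -6.6513e+6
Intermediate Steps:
(-2044 + (-1739/(-1530) + 1372/101)/(-334))*(4532 - 1278) = (-2044 + (-1739*(-1/1530) + 1372*(1/101))*(-1/334))*3254 = (-2044 + (1739/1530 + 1372/101)*(-1/334))*3254 = (-2044 + (2274799/154530)*(-1/334))*3254 = (-2044 - 2274799/51613020)*3254 = -105499287679/51613020*3254 = -171647341053733/25806510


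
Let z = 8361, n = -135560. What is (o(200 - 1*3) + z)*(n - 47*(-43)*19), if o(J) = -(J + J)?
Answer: -774081687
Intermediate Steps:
o(J) = -2*J
(o(200 - 1*3) + z)*(n - 47*(-43)*19) = (-2*(200 - 1*3) + 8361)*(-135560 - 47*(-43)*19) = (-2*(200 - 3) + 8361)*(-135560 + 2021*19) = (-2*197 + 8361)*(-135560 + 38399) = (-394 + 8361)*(-97161) = 7967*(-97161) = -774081687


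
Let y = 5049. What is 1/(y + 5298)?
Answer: 1/10347 ≈ 9.6646e-5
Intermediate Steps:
1/(y + 5298) = 1/(5049 + 5298) = 1/10347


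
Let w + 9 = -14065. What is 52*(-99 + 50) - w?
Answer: 11526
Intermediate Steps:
w = -14074 (w = -9 - 14065 = -14074)
52*(-99 + 50) - w = 52*(-99 + 50) - 1*(-14074) = 52*(-49) + 14074 = -2548 + 14074 = 11526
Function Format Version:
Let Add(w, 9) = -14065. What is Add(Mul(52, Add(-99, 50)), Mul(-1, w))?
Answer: 11526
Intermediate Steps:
w = -14074 (w = Add(-9, -14065) = -14074)
Add(Mul(52, Add(-99, 50)), Mul(-1, w)) = Add(Mul(52, Add(-99, 50)), Mul(-1, -14074)) = Add(Mul(52, -49), 14074) = Add(-2548, 14074) = 11526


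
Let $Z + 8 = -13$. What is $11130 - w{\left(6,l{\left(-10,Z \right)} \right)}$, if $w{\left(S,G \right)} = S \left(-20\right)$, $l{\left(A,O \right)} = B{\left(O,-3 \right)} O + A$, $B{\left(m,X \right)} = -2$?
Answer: $11250$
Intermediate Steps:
$Z = -21$ ($Z = -8 - 13 = -21$)
$l{\left(A,O \right)} = A - 2 O$ ($l{\left(A,O \right)} = - 2 O + A = A - 2 O$)
$w{\left(S,G \right)} = - 20 S$
$11130 - w{\left(6,l{\left(-10,Z \right)} \right)} = 11130 - \left(-20\right) 6 = 11130 - -120 = 11130 + 120 = 11250$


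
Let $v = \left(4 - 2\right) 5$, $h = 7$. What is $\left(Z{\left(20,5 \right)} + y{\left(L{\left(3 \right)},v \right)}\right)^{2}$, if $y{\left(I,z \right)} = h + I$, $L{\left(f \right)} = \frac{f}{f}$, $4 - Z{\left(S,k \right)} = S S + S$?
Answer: $166464$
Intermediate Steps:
$Z{\left(S,k \right)} = 4 - S - S^{2}$ ($Z{\left(S,k \right)} = 4 - \left(S S + S\right) = 4 - \left(S^{2} + S\right) = 4 - \left(S + S^{2}\right) = 4 - S - S^{2}$)
$L{\left(f \right)} = 1$
$v = 10$ ($v = 2 \cdot 5 = 10$)
$y{\left(I,z \right)} = 7 + I$
$\left(Z{\left(20,5 \right)} + y{\left(L{\left(3 \right)},v \right)}\right)^{2} = \left(\left(4 - 20 - 20^{2}\right) + \left(7 + 1\right)\right)^{2} = \left(\left(4 - 20 - 400\right) + 8\right)^{2} = \left(-416 + 8\right)^{2} = \left(-408\right)^{2} = 166464$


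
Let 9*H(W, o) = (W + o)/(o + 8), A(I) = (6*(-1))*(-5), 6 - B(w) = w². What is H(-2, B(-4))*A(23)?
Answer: 20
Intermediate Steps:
B(w) = 6 - w²
A(I) = 30 (A(I) = -6*(-5) = 30)
H(W, o) = (W + o)/(9*(8 + o)) (H(W, o) = ((W + o)/(o + 8))/9 = ((W + o)/(8 + o))/9 = (W + o)/(9*(8 + o)))
H(-2, B(-4))*A(23) = ((-2 + (6 - 1*(-4)²))/(9*(8 + (6 - 1*(-4)²))))*30 = ((-2 + (6 - 1*16))/(9*(8 + (6 - 1*16))))*30 = ((-2 + (6 - 16))/(9*(8 + (6 - 16))))*30 = ((-2 - 10)/(9*(8 - 10)))*30 = ((⅑)*(-12)/(-2))*30 = ((⅑)*(-½)*(-12))*30 = (⅔)*30 = 20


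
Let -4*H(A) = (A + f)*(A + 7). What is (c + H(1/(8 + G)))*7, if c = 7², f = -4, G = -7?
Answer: 385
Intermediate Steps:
c = 49
H(A) = -(-4 + A)*(7 + A)/4 (H(A) = -(A - 4)*(A + 7)/4 = -(-4 + A)*(7 + A)/4)
(c + H(1/(8 + G)))*7 = (49 + (7 - 3/(4*(8 - 7)) - 1/(4*(8 - 7)²)))*7 = (49 + (7 - ¾/1 - (1/1)²/4))*7 = (49 + (7 - ¾*1 - ¼*1²))*7 = (49 + (7 - ¾ - ¼*1))*7 = (49 + (7 - ¾ - ¼))*7 = (49 + 6)*7 = 55*7 = 385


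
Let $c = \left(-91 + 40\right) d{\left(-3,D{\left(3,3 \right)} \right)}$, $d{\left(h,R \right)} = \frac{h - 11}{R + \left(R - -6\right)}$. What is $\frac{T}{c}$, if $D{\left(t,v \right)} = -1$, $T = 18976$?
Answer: $\frac{37952}{357} \approx 106.31$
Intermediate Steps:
$d{\left(h,R \right)} = \frac{-11 + h}{6 + 2 R}$ ($d{\left(h,R \right)} = \frac{-11 + h}{R + \left(R + 6\right)} = \frac{-11 + h}{R + \left(6 + R\right)} = \frac{-11 + h}{6 + 2 R}$)
$c = \frac{357}{2}$ ($c = \left(-91 + 40\right) \frac{-11 - 3}{2 \left(3 - 1\right)} = - 51 \cdot \frac{1}{2} \cdot \frac{1}{2} \left(-14\right) = \left(-51\right) \left(- \frac{7}{2}\right) = \frac{357}{2} \approx 178.5$)
$\frac{T}{c} = \frac{18976}{\frac{357}{2}} = 18976 \cdot \frac{2}{357} = \frac{37952}{357}$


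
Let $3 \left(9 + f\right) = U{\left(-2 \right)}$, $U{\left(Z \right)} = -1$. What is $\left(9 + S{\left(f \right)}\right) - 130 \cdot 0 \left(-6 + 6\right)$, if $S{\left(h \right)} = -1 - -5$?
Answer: $13$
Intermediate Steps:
$f = - \frac{28}{3}$ ($f = -9 + \frac{1}{3} \left(-1\right) = -9 - \frac{1}{3} = - \frac{28}{3} \approx -9.3333$)
$S{\left(h \right)} = 4$ ($S{\left(h \right)} = -1 + 5 = 4$)
$\left(9 + S{\left(f \right)}\right) - 130 \cdot 0 \left(-6 + 6\right) = \left(9 + 4\right) - 130 \cdot 0 \left(-6 + 6\right) = 13 - 130 \cdot 0 \cdot 0 = 13 - 0 = 13 + 0 = 13$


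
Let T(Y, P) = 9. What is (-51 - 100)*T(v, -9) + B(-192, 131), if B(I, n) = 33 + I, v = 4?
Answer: -1518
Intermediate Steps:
(-51 - 100)*T(v, -9) + B(-192, 131) = (-51 - 100)*9 + (33 - 192) = -151*9 - 159 = -1359 - 159 = -1518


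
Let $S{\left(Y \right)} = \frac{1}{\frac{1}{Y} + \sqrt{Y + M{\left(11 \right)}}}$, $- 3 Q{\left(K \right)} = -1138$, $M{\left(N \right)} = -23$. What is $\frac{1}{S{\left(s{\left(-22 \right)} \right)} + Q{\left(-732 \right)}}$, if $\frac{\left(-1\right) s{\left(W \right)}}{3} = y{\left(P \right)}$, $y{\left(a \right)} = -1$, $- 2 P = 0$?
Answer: $\frac{617961}{234423529} + \frac{162 i \sqrt{5}}{234423529} \approx 0.0026361 + 1.5452 \cdot 10^{-6} i$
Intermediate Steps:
$P = 0$ ($P = \left(- \frac{1}{2}\right) 0 = 0$)
$s{\left(W \right)} = 3$ ($s{\left(W \right)} = \left(-3\right) \left(-1\right) = 3$)
$Q{\left(K \right)} = \frac{1138}{3}$ ($Q{\left(K \right)} = \left(- \frac{1}{3}\right) \left(-1138\right) = \frac{1138}{3}$)
$S{\left(Y \right)} = \frac{1}{\frac{1}{Y} + \sqrt{-23 + Y}}$ ($S{\left(Y \right)} = \frac{1}{\frac{1}{Y} + \sqrt{Y - 23}} = \frac{1}{\frac{1}{Y} + \sqrt{-23 + Y}}$)
$\frac{1}{S{\left(s{\left(-22 \right)} \right)} + Q{\left(-732 \right)}} = \frac{1}{\frac{3}{1 + 3 \sqrt{-23 + 3}} + \frac{1138}{3}} = \frac{1}{\frac{3}{1 + 3 \sqrt{-20}} + \frac{1138}{3}} = \frac{1}{\frac{3}{1 + 3 \cdot 2 i \sqrt{5}} + \frac{1138}{3}} = \frac{1}{\frac{3}{1 + 6 i \sqrt{5}} + \frac{1138}{3}} = \frac{1}{\frac{1138}{3} + \frac{3}{1 + 6 i \sqrt{5}}}$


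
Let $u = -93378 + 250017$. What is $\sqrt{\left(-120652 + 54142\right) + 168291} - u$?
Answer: $-156639 + 3 \sqrt{11309} \approx -1.5632 \cdot 10^{5}$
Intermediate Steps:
$u = 156639$
$\sqrt{\left(-120652 + 54142\right) + 168291} - u = \sqrt{\left(-120652 + 54142\right) + 168291} - 156639 = \sqrt{-66510 + 168291} - 156639 = \sqrt{101781} - 156639 = 3 \sqrt{11309} - 156639 = -156639 + 3 \sqrt{11309}$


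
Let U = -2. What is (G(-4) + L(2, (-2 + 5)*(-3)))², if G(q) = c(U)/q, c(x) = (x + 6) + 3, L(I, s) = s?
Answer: 1849/16 ≈ 115.56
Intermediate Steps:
c(x) = 9 + x (c(x) = (6 + x) + 3 = 9 + x)
G(q) = 7/q (G(q) = (9 - 2)/q = 7/q)
(G(-4) + L(2, (-2 + 5)*(-3)))² = (7/(-4) + (-2 + 5)*(-3))² = (7*(-¼) + 3*(-3))² = (-7/4 - 9)² = (-43/4)² = 1849/16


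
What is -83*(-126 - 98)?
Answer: 18592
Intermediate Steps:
-83*(-126 - 98) = -83*(-224) = 18592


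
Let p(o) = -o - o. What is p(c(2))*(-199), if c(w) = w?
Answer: 796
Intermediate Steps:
p(o) = -2*o
p(c(2))*(-199) = -2*2*(-199) = -4*(-199) = 796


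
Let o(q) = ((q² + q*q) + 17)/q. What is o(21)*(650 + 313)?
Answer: 288579/7 ≈ 41226.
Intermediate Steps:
o(q) = (17 + 2*q²)/q (o(q) = ((q² + q²) + 17)/q = (2*q² + 17)/q = (17 + 2*q²)/q)
o(21)*(650 + 313) = (2*21 + 17/21)*(650 + 313) = (42 + 17*(1/21))*963 = (42 + 17/21)*963 = (899/21)*963 = 288579/7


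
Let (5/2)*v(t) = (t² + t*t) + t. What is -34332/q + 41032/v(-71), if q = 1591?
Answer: -180492872/15927501 ≈ -11.332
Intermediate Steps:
v(t) = 2*t/5 + 4*t²/5 (v(t) = 2*((t² + t*t) + t)/5 = 2*((t² + t²) + t)/5 = 2*(2*t² + t)/5 = 2*(t + 2*t²)/5 = 2*t/5 + 4*t²/5)
-34332/q + 41032/v(-71) = -34332/1591 + 41032/(((⅖)*(-71)*(1 + 2*(-71)))) = -34332*1/1591 + 41032/(((⅖)*(-71)*(1 - 142))) = -34332/1591 + 41032/(((⅖)*(-71)*(-141))) = -34332/1591 + 41032/(20022/5) = -34332/1591 + 41032*(5/20022) = -34332/1591 + 102580/10011 = -180492872/15927501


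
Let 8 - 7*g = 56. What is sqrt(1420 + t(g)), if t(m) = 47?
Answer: 3*sqrt(163) ≈ 38.301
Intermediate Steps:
g = -48/7 (g = 8/7 - 1/7*56 = 8/7 - 8 = -48/7 ≈ -6.8571)
sqrt(1420 + t(g)) = sqrt(1420 + 47) = sqrt(1467) = 3*sqrt(163)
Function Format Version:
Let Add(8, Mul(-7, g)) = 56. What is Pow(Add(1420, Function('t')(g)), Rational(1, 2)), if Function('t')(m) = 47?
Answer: Mul(3, Pow(163, Rational(1, 2))) ≈ 38.301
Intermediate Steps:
g = Rational(-48, 7) (g = Add(Rational(8, 7), Mul(Rational(-1, 7), 56)) = Add(Rational(8, 7), -8) = Rational(-48, 7) ≈ -6.8571)
Pow(Add(1420, Function('t')(g)), Rational(1, 2)) = Pow(Add(1420, 47), Rational(1, 2)) = Pow(1467, Rational(1, 2)) = Mul(3, Pow(163, Rational(1, 2)))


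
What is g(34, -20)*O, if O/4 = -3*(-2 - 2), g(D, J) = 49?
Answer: 2352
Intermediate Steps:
O = 48 (O = 4*(-3*(-2 - 2)) = 4*(-3*(-4)) = 4*12 = 48)
g(34, -20)*O = 49*48 = 2352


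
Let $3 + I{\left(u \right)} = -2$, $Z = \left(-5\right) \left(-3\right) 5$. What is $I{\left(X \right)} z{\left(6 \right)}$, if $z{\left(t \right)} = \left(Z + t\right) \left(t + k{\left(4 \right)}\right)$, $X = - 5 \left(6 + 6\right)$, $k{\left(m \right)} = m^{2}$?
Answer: $-8910$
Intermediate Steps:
$Z = 75$ ($Z = 15 \cdot 5 = 75$)
$X = -60$ ($X = \left(-5\right) 12 = -60$)
$z{\left(t \right)} = \left(16 + t\right) \left(75 + t\right)$ ($z{\left(t \right)} = \left(75 + t\right) \left(t + 4^{2}\right) = \left(75 + t\right) \left(t + 16\right) = \left(75 + t\right) \left(16 + t\right) = \left(16 + t\right) \left(75 + t\right)$)
$I{\left(u \right)} = -5$ ($I{\left(u \right)} = -3 - 2 = -5$)
$I{\left(X \right)} z{\left(6 \right)} = - 5 \left(1200 + 6^{2} + 91 \cdot 6\right) = - 5 \left(1200 + 36 + 546\right) = \left(-5\right) 1782 = -8910$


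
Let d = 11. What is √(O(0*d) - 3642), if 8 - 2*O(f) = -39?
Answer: I*√14474/2 ≈ 60.154*I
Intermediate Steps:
O(f) = 47/2 (O(f) = 4 - ½*(-39) = 4 + 39/2 = 47/2)
√(O(0*d) - 3642) = √(47/2 - 3642) = √(-7237/2) = I*√14474/2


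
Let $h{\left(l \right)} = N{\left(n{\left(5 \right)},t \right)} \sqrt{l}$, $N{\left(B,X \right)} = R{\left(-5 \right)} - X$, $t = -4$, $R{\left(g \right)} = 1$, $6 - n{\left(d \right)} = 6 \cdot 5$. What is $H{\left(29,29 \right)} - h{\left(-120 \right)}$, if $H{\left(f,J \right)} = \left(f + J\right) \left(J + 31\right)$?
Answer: $3480 - 10 i \sqrt{30} \approx 3480.0 - 54.772 i$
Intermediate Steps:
$n{\left(d \right)} = -24$ ($n{\left(d \right)} = 6 - 6 \cdot 5 = 6 - 30 = -24$)
$H{\left(f,J \right)} = \left(31 + J\right) \left(J + f\right)$ ($H{\left(f,J \right)} = \left(J + f\right) \left(31 + J\right) = \left(31 + J\right) \left(J + f\right)$)
$N{\left(B,X \right)} = 1 - X$
$h{\left(l \right)} = 5 \sqrt{l}$ ($h{\left(l \right)} = \left(1 - -4\right) \sqrt{l} = \left(1 + 4\right) \sqrt{l} = 5 \sqrt{l}$)
$H{\left(29,29 \right)} - h{\left(-120 \right)} = \left(29^{2} + 31 \cdot 29 + 31 \cdot 29 + 29 \cdot 29\right) - 5 \sqrt{-120} = \left(841 + 899 + 899 + 841\right) - 5 \cdot 2 i \sqrt{30} = 3480 - 10 i \sqrt{30}$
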